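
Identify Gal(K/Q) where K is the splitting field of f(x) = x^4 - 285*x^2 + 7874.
Gal(K/Q) = V_4 (Klein four-group, Z/2Z × Z/2Z)

f factors as (x^2 - 31)(x^2 - 254), so the splitting field is K = Q(sqrt(31), sqrt(254)). The elements 31, 254, 7874 are all non-squares in Q, so sqrt(31) and sqrt(254) generate independent quadratic extensions. Thus [K:Q] = 4 and Gal(K/Q) is generated by the two order-2 automorphisms sqrt(31) ↦ -sqrt(31) and sqrt(254) ↦ -sqrt(254), giving V_4.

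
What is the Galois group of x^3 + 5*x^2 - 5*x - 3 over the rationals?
Gal(K/Q) = S_3 (symmetric group of order 6)

Compute the discriminant of x^3 + (5)*x^2 + (-5)*x + (-3): Δ = 3732. Since Δ is not a rational square, the Galois group is not contained in A_3; it must be the full S_3 (irreducibility of the cubic rules out anything smaller).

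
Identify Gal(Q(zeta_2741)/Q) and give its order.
|Gal(Q(zeta_2741)/Q)| = phi(2741) = 2740; group ≅ (Z/2741Z)^* ≅ Z/2740Z

The n-th cyclotomic polynomial Φ_2741(x) is the minimal polynomial of zeta_2741 over Q and has degree phi(2741) = 2740. So Q(zeta_2741) is a degree-2740 Galois extension with Galois group (Z/2741Z)^*. (Z/2741Z)^* is cyclic since 2741 is an odd prime power (or 4). Hence Gal(Q(zeta_2741)/Q) ≅ Z/2740Z.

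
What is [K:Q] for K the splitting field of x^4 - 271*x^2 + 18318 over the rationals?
[K:Q] = 4

f factors as (x^2 - 129)(x^2 - 142); the splitting field is K = Q(sqrt(129), sqrt(142)). Since 129, 142, and 18318 are all non-squares in Q, the three subfields Q(sqrt(129)), Q(sqrt(142)), Q(sqrt(18318)) are distinct degree-2 extensions, so [K:Q] = 4 (Klein four Galois group).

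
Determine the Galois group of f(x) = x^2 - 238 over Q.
Gal(K/Q) = Z/2Z (cyclic of order 2)

x^2 - 238 is irreducible over Q since 238 is not a rational square. The splitting field Q(sqrt(238)) has degree 2 over Q, and its unique nontrivial automorphism is sqrt(238) ↦ -sqrt(238). Hence Gal(Q(sqrt(238))/Q) = Z/2Z.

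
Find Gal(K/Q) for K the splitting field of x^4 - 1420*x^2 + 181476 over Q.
Gal(K/Q) = Z/2Z (cyclic of order 2)

f factors as (x^2 - 142)(x^2 - 1278), so the splitting field is K = Q(sqrt(142), sqrt(1278)). The squarefree part of 142 is 142 and the squarefree part of 1278 is also 142, so sqrt(142) and sqrt(1278) are both rational multiples of sqrt(142). Hence Q(sqrt(142)) = Q(sqrt(1278)) = Q(sqrt(142)), and the splitting field collapses to a single degree-2 extension with Galois group Z/2Z.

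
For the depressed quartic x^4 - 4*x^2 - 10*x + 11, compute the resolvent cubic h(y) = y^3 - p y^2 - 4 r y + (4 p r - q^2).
h(y) = y^3 + 4*y^2 - 44*y - 276

Identify coefficients: p = -4, q = -10, r = 11.
Plug into h(y) = y^3 - p y^2 - 4 r y + (4 p r - q^2):
  h(y) = y^3 - (-4) y^2 - 4*(11) y + (4*(-4)*(11) - (-10)^2)
       = y^3 + (4) y^2 + (-44) y + (-276).
Simplifying: h(y) = y^3 + 4*y^2 - 44*y - 276.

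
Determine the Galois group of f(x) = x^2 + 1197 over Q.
Gal(K/Q) = Z/2Z (cyclic of order 2)

x^2 + 1197 is irreducible over Q since -1197 is not a rational square. The splitting field Q(sqrt(-1197)) has degree 2 over Q, and its unique nontrivial automorphism is sqrt(-1197) ↦ -sqrt(-1197). Hence Gal(Q(sqrt(-1197))/Q) = Z/2Z.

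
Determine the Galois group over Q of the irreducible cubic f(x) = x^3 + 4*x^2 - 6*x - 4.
Gal(K/Q) = S_3 (symmetric group of order 6)

Compute the discriminant of x^3 + (4)*x^2 + (-6)*x + (-4): Δ = 3760. Since Δ is not a rational square, the Galois group is not contained in A_3; it must be the full S_3 (irreducibility of the cubic rules out anything smaller).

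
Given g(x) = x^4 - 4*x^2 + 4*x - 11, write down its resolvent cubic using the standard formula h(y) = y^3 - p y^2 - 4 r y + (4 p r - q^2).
h(y) = y^3 + 4*y^2 + 44*y + 160

Identify coefficients: p = -4, q = 4, r = -11.
Plug into h(y) = y^3 - p y^2 - 4 r y + (4 p r - q^2):
  h(y) = y^3 - (-4) y^2 - 4*(-11) y + (4*(-4)*(-11) - (4)^2)
       = y^3 + (4) y^2 + (44) y + (160).
Simplifying: h(y) = y^3 + 4*y^2 + 44*y + 160.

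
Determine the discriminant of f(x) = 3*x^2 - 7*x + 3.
Δ = 13

For a quadratic a x^2 + b x + c the discriminant is Δ = b^2 - 4ac = (-7)^2 - 4*(3)*(3) = 49 - (36) = 13.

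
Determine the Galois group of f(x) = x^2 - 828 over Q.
Gal(K/Q) = Z/2Z (cyclic of order 2)

x^2 - 828 is irreducible over Q since 828 is not a rational square. The splitting field Q(sqrt(828)) has degree 2 over Q, and its unique nontrivial automorphism is sqrt(828) ↦ -sqrt(828). Hence Gal(Q(sqrt(828))/Q) = Z/2Z.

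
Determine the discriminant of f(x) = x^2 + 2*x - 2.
Δ = 12

For a quadratic a x^2 + b x + c the discriminant is Δ = b^2 - 4ac = (2)^2 - 4*(1)*(-2) = 4 - (-8) = 12.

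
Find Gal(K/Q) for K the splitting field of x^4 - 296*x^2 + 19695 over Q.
Gal(K/Q) = V_4 (Klein four-group, Z/2Z × Z/2Z)

f factors as (x^2 - 101)(x^2 - 195), so the splitting field is K = Q(sqrt(101), sqrt(195)). The elements 101, 195, 19695 are all non-squares in Q, so sqrt(101) and sqrt(195) generate independent quadratic extensions. Thus [K:Q] = 4 and Gal(K/Q) is generated by the two order-2 automorphisms sqrt(101) ↦ -sqrt(101) and sqrt(195) ↦ -sqrt(195), giving V_4.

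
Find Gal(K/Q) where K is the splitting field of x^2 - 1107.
Gal(K/Q) = Z/2Z (cyclic of order 2)

x^2 - 1107 is irreducible over Q since 1107 is not a rational square. The splitting field Q(sqrt(1107)) has degree 2 over Q, and its unique nontrivial automorphism is sqrt(1107) ↦ -sqrt(1107). Hence Gal(Q(sqrt(1107))/Q) = Z/2Z.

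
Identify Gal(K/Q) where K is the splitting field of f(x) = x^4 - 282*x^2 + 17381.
Gal(K/Q) = V_4 (Klein four-group, Z/2Z × Z/2Z)

f factors as (x^2 - 191)(x^2 - 91), so the splitting field is K = Q(sqrt(191), sqrt(91)). The elements 191, 91, 17381 are all non-squares in Q, so sqrt(191) and sqrt(91) generate independent quadratic extensions. Thus [K:Q] = 4 and Gal(K/Q) is generated by the two order-2 automorphisms sqrt(191) ↦ -sqrt(191) and sqrt(91) ↦ -sqrt(91), giving V_4.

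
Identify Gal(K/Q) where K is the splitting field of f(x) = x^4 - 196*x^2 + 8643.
Gal(K/Q) = V_4 (Klein four-group, Z/2Z × Z/2Z)

f factors as (x^2 - 129)(x^2 - 67), so the splitting field is K = Q(sqrt(129), sqrt(67)). The elements 129, 67, 8643 are all non-squares in Q, so sqrt(129) and sqrt(67) generate independent quadratic extensions. Thus [K:Q] = 4 and Gal(K/Q) is generated by the two order-2 automorphisms sqrt(129) ↦ -sqrt(129) and sqrt(67) ↦ -sqrt(67), giving V_4.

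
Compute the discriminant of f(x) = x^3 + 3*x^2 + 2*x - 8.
Δ = -1724

For x^3 + a x^2 + b x + c the discriminant is Δ = 18 a b c - 4 a^3 c + a^2 b^2 - 4 b^3 - 27 c^2.
Plug a = 3, b = 2, c = -8:
  18*(3)*(2)*(-8) - 4*(3)^3*(-8) + (3)^2*(2)^2 - 4*(2)^3 - 27*(-8)^2
  = -864 + (864) + 36 + (-32) + (-1728)
  = -1724.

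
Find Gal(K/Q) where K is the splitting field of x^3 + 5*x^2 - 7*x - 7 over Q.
Gal(K/Q) = S_3 (symmetric group of order 6)

Compute the discriminant of x^3 + (5)*x^2 + (-7)*x + (-7): Δ = 9184. Since Δ is not a rational square, the Galois group is not contained in A_3; it must be the full S_3 (irreducibility of the cubic rules out anything smaller).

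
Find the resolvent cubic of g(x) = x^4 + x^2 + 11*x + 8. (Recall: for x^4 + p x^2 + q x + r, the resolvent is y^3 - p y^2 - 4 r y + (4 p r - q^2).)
h(y) = y^3 - y^2 - 32*y - 89

Identify coefficients: p = 1, q = 11, r = 8.
Plug into h(y) = y^3 - p y^2 - 4 r y + (4 p r - q^2):
  h(y) = y^3 - (1) y^2 - 4*(8) y + (4*(1)*(8) - (11)^2)
       = y^3 + (-1) y^2 + (-32) y + (-89).
Simplifying: h(y) = y^3 - y^2 - 32*y - 89.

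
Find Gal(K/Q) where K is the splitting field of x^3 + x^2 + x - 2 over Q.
Gal(K/Q) = S_3 (symmetric group of order 6)

Compute the discriminant of x^3 + (1)*x^2 + (1)*x + (-2): Δ = -139. Since Δ is not a rational square, the Galois group is not contained in A_3; it must be the full S_3 (irreducibility of the cubic rules out anything smaller).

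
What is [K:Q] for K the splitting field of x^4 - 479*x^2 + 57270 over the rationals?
[K:Q] = 4

f factors as (x^2 - 230)(x^2 - 249); the splitting field is K = Q(sqrt(230), sqrt(249)). Since 230, 249, and 57270 are all non-squares in Q, the three subfields Q(sqrt(230)), Q(sqrt(249)), Q(sqrt(57270)) are distinct degree-2 extensions, so [K:Q] = 4 (Klein four Galois group).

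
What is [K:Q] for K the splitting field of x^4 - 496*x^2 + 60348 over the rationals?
[K:Q] = 4

f factors as (x^2 - 282)(x^2 - 214); the splitting field is K = Q(sqrt(282), sqrt(214)). Since 282, 214, and 60348 are all non-squares in Q, the three subfields Q(sqrt(282)), Q(sqrt(214)), Q(sqrt(60348)) are distinct degree-2 extensions, so [K:Q] = 4 (Klein four Galois group).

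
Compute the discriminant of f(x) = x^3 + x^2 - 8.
Δ = -1696

For x^3 + a x^2 + b x + c the discriminant is Δ = 18 a b c - 4 a^3 c + a^2 b^2 - 4 b^3 - 27 c^2.
Plug a = 1, b = 0, c = -8:
  18*(1)*(0)*(-8) - 4*(1)^3*(-8) + (1)^2*(0)^2 - 4*(0)^3 - 27*(-8)^2
  = 0 + (32) + 0 + (0) + (-1728)
  = -1696.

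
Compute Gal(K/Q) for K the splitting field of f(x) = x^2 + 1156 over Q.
Gal(K/Q) = Z/2Z (cyclic of order 2)

x^2 + 1156 is irreducible over Q since -1156 is not a rational square. The splitting field Q(sqrt(-1156)) has degree 2 over Q, and its unique nontrivial automorphism is sqrt(-1156) ↦ -sqrt(-1156). Hence Gal(Q(sqrt(-1156))/Q) = Z/2Z.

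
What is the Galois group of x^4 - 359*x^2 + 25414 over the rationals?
Gal(K/Q) = V_4 (Klein four-group, Z/2Z × Z/2Z)

f factors as (x^2 - 262)(x^2 - 97), so the splitting field is K = Q(sqrt(262), sqrt(97)). The elements 262, 97, 25414 are all non-squares in Q, so sqrt(262) and sqrt(97) generate independent quadratic extensions. Thus [K:Q] = 4 and Gal(K/Q) is generated by the two order-2 automorphisms sqrt(262) ↦ -sqrt(262) and sqrt(97) ↦ -sqrt(97), giving V_4.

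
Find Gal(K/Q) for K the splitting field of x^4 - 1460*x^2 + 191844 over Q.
Gal(K/Q) = Z/2Z (cyclic of order 2)

f factors as (x^2 - 1314)(x^2 - 146), so the splitting field is K = Q(sqrt(1314), sqrt(146)). The squarefree part of 1314 is 146 and the squarefree part of 146 is also 146, so sqrt(1314) and sqrt(146) are both rational multiples of sqrt(146). Hence Q(sqrt(1314)) = Q(sqrt(146)) = Q(sqrt(146)), and the splitting field collapses to a single degree-2 extension with Galois group Z/2Z.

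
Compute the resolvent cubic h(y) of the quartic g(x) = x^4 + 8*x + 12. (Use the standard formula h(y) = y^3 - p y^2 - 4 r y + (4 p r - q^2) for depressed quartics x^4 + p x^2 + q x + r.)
h(y) = y^3 - 48*y - 64

Identify coefficients: p = 0, q = 8, r = 12.
Plug into h(y) = y^3 - p y^2 - 4 r y + (4 p r - q^2):
  h(y) = y^3 - (0) y^2 - 4*(12) y + (4*(0)*(12) - (8)^2)
       = y^3 + (0) y^2 + (-48) y + (-64).
Simplifying: h(y) = y^3 - 48*y - 64.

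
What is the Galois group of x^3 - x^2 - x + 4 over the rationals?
Gal(K/Q) = S_3 (symmetric group of order 6)

Compute the discriminant of x^3 + (-1)*x^2 + (-1)*x + (4): Δ = -339. Since Δ is not a rational square, the Galois group is not contained in A_3; it must be the full S_3 (irreducibility of the cubic rules out anything smaller).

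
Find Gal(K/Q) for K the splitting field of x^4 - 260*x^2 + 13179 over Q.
Gal(K/Q) = V_4 (Klein four-group, Z/2Z × Z/2Z)

f factors as (x^2 - 69)(x^2 - 191), so the splitting field is K = Q(sqrt(69), sqrt(191)). The elements 69, 191, 13179 are all non-squares in Q, so sqrt(69) and sqrt(191) generate independent quadratic extensions. Thus [K:Q] = 4 and Gal(K/Q) is generated by the two order-2 automorphisms sqrt(69) ↦ -sqrt(69) and sqrt(191) ↦ -sqrt(191), giving V_4.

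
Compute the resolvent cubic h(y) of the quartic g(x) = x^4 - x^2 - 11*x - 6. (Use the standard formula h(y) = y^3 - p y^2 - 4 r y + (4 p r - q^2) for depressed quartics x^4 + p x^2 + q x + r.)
h(y) = y^3 + y^2 + 24*y - 97

Identify coefficients: p = -1, q = -11, r = -6.
Plug into h(y) = y^3 - p y^2 - 4 r y + (4 p r - q^2):
  h(y) = y^3 - (-1) y^2 - 4*(-6) y + (4*(-1)*(-6) - (-11)^2)
       = y^3 + (1) y^2 + (24) y + (-97).
Simplifying: h(y) = y^3 + y^2 + 24*y - 97.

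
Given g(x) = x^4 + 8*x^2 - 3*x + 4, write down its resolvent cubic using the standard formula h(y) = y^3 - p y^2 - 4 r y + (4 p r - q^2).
h(y) = y^3 - 8*y^2 - 16*y + 119

Identify coefficients: p = 8, q = -3, r = 4.
Plug into h(y) = y^3 - p y^2 - 4 r y + (4 p r - q^2):
  h(y) = y^3 - (8) y^2 - 4*(4) y + (4*(8)*(4) - (-3)^2)
       = y^3 + (-8) y^2 + (-16) y + (119).
Simplifying: h(y) = y^3 - 8*y^2 - 16*y + 119.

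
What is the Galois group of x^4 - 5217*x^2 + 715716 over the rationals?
Gal(K/Q) = Z/2Z (cyclic of order 2)

f factors as (x^2 - 5076)(x^2 - 141), so the splitting field is K = Q(sqrt(5076), sqrt(141)). The squarefree part of 5076 is 141 and the squarefree part of 141 is also 141, so sqrt(5076) and sqrt(141) are both rational multiples of sqrt(141). Hence Q(sqrt(5076)) = Q(sqrt(141)) = Q(sqrt(141)), and the splitting field collapses to a single degree-2 extension with Galois group Z/2Z.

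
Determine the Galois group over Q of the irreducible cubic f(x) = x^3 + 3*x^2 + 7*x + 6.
Gal(K/Q) = S_3 (symmetric group of order 6)

Compute the discriminant of x^3 + (3)*x^2 + (7)*x + (6): Δ = -283. Since Δ is not a rational square, the Galois group is not contained in A_3; it must be the full S_3 (irreducibility of the cubic rules out anything smaller).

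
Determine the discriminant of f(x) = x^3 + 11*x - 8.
Δ = -7052

For a depressed cubic x^3 + p x + q the discriminant is Δ = -4 p^3 - 27 q^2 = -4*(11)^3 - 27*(-8)^2 = -5324 - 1728 = -7052.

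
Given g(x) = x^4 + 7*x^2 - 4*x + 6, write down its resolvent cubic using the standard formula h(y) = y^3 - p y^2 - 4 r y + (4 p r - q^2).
h(y) = y^3 - 7*y^2 - 24*y + 152

Identify coefficients: p = 7, q = -4, r = 6.
Plug into h(y) = y^3 - p y^2 - 4 r y + (4 p r - q^2):
  h(y) = y^3 - (7) y^2 - 4*(6) y + (4*(7)*(6) - (-4)^2)
       = y^3 + (-7) y^2 + (-24) y + (152).
Simplifying: h(y) = y^3 - 7*y^2 - 24*y + 152.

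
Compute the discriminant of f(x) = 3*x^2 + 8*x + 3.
Δ = 28

For a quadratic a x^2 + b x + c the discriminant is Δ = b^2 - 4ac = (8)^2 - 4*(3)*(3) = 64 - (36) = 28.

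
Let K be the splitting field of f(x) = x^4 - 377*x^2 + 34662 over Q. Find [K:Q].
[K:Q] = 4

f factors as (x^2 - 159)(x^2 - 218); the splitting field is K = Q(sqrt(159), sqrt(218)). Since 159, 218, and 34662 are all non-squares in Q, the three subfields Q(sqrt(159)), Q(sqrt(218)), Q(sqrt(34662)) are distinct degree-2 extensions, so [K:Q] = 4 (Klein four Galois group).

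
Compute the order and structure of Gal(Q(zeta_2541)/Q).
|Gal(Q(zeta_2541)/Q)| = phi(2541) = 1320; group ≅ (Z/2541Z)^* ≅ Z/2Z × Z/6Z × Z/110Z

The n-th cyclotomic polynomial Φ_2541(x) is the minimal polynomial of zeta_2541 over Q and has degree phi(2541) = 1320. So Q(zeta_2541) is a degree-1320 Galois extension with Galois group (Z/2541Z)^*. By CRT, (Z/2541Z)^* ≅ (Z/3Z)^* × (Z/7Z)^* × (Z/121Z)^*. Each prime-power unit group is (Z/3Z)^* ≅ Z/2Z; (Z/7Z)^* ≅ Z/6Z; (Z/121Z)^* ≅ Z/110Z. Hence Gal(Q(zeta_2541)/Q) ≅ Z/2Z × Z/6Z × Z/110Z.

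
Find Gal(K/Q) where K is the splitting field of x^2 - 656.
Gal(K/Q) = Z/2Z (cyclic of order 2)

x^2 - 656 is irreducible over Q since 656 is not a rational square. The splitting field Q(sqrt(656)) has degree 2 over Q, and its unique nontrivial automorphism is sqrt(656) ↦ -sqrt(656). Hence Gal(Q(sqrt(656))/Q) = Z/2Z.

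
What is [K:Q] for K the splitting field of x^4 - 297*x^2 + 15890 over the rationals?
[K:Q] = 4

f factors as (x^2 - 70)(x^2 - 227); the splitting field is K = Q(sqrt(70), sqrt(227)). Since 70, 227, and 15890 are all non-squares in Q, the three subfields Q(sqrt(70)), Q(sqrt(227)), Q(sqrt(15890)) are distinct degree-2 extensions, so [K:Q] = 4 (Klein four Galois group).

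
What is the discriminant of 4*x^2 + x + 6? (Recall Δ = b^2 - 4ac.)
Δ = -95

For a quadratic a x^2 + b x + c the discriminant is Δ = b^2 - 4ac = (1)^2 - 4*(4)*(6) = 1 - (96) = -95.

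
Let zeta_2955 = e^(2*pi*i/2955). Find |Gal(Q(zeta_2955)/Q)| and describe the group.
|Gal(Q(zeta_2955)/Q)| = phi(2955) = 1568; group ≅ (Z/2955Z)^* ≅ Z/2Z × Z/4Z × Z/196Z

The n-th cyclotomic polynomial Φ_2955(x) is the minimal polynomial of zeta_2955 over Q and has degree phi(2955) = 1568. So Q(zeta_2955) is a degree-1568 Galois extension with Galois group (Z/2955Z)^*. By CRT, (Z/2955Z)^* ≅ (Z/3Z)^* × (Z/5Z)^* × (Z/197Z)^*. Each prime-power unit group is (Z/3Z)^* ≅ Z/2Z; (Z/5Z)^* ≅ Z/4Z; (Z/197Z)^* ≅ Z/196Z. Hence Gal(Q(zeta_2955)/Q) ≅ Z/2Z × Z/4Z × Z/196Z.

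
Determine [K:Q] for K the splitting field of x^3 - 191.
[K:Q] = 6

x^3 - 191 has one real root r = 191^(1/3) and two complex roots r*zeta_3, r*zeta_3^2 where zeta_3 = e^(2*pi*i/3). The splitting field is Q(r, zeta_3). [Q(r):Q] = 3 and [Q(zeta_3):Q] = 2 with gcd = 1, so [Q(r, zeta_3):Q] = 3 * 2 = 6.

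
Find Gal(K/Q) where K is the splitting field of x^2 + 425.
Gal(K/Q) = Z/2Z (cyclic of order 2)

x^2 + 425 is irreducible over Q since -425 is not a rational square. The splitting field Q(sqrt(-425)) has degree 2 over Q, and its unique nontrivial automorphism is sqrt(-425) ↦ -sqrt(-425). Hence Gal(Q(sqrt(-425))/Q) = Z/2Z.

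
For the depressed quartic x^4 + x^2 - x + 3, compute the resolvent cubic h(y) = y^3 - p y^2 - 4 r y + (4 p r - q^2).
h(y) = y^3 - y^2 - 12*y + 11

Identify coefficients: p = 1, q = -1, r = 3.
Plug into h(y) = y^3 - p y^2 - 4 r y + (4 p r - q^2):
  h(y) = y^3 - (1) y^2 - 4*(3) y + (4*(1)*(3) - (-1)^2)
       = y^3 + (-1) y^2 + (-12) y + (11).
Simplifying: h(y) = y^3 - y^2 - 12*y + 11.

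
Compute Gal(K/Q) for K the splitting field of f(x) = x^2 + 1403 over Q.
Gal(K/Q) = Z/2Z (cyclic of order 2)

x^2 + 1403 is irreducible over Q since -1403 is not a rational square. The splitting field Q(sqrt(-1403)) has degree 2 over Q, and its unique nontrivial automorphism is sqrt(-1403) ↦ -sqrt(-1403). Hence Gal(Q(sqrt(-1403))/Q) = Z/2Z.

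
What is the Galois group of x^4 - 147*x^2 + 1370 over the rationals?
Gal(K/Q) = V_4 (Klein four-group, Z/2Z × Z/2Z)

f factors as (x^2 - 10)(x^2 - 137), so the splitting field is K = Q(sqrt(10), sqrt(137)). The elements 10, 137, 1370 are all non-squares in Q, so sqrt(10) and sqrt(137) generate independent quadratic extensions. Thus [K:Q] = 4 and Gal(K/Q) is generated by the two order-2 automorphisms sqrt(10) ↦ -sqrt(10) and sqrt(137) ↦ -sqrt(137), giving V_4.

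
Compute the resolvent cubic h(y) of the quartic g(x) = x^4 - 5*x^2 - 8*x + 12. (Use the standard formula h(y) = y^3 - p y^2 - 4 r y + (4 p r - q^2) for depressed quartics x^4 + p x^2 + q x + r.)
h(y) = y^3 + 5*y^2 - 48*y - 304

Identify coefficients: p = -5, q = -8, r = 12.
Plug into h(y) = y^3 - p y^2 - 4 r y + (4 p r - q^2):
  h(y) = y^3 - (-5) y^2 - 4*(12) y + (4*(-5)*(12) - (-8)^2)
       = y^3 + (5) y^2 + (-48) y + (-304).
Simplifying: h(y) = y^3 + 5*y^2 - 48*y - 304.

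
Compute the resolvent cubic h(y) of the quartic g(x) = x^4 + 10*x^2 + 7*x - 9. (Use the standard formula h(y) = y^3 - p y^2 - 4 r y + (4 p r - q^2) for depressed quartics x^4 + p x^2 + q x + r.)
h(y) = y^3 - 10*y^2 + 36*y - 409

Identify coefficients: p = 10, q = 7, r = -9.
Plug into h(y) = y^3 - p y^2 - 4 r y + (4 p r - q^2):
  h(y) = y^3 - (10) y^2 - 4*(-9) y + (4*(10)*(-9) - (7)^2)
       = y^3 + (-10) y^2 + (36) y + (-409).
Simplifying: h(y) = y^3 - 10*y^2 + 36*y - 409.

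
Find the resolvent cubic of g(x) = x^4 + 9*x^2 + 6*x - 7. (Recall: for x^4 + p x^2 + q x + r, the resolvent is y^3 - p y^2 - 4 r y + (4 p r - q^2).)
h(y) = y^3 - 9*y^2 + 28*y - 288

Identify coefficients: p = 9, q = 6, r = -7.
Plug into h(y) = y^3 - p y^2 - 4 r y + (4 p r - q^2):
  h(y) = y^3 - (9) y^2 - 4*(-7) y + (4*(9)*(-7) - (6)^2)
       = y^3 + (-9) y^2 + (28) y + (-288).
Simplifying: h(y) = y^3 - 9*y^2 + 28*y - 288.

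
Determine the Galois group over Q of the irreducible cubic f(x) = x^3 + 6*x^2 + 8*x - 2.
Gal(K/Q) = S_3 (symmetric group of order 6)

Compute the discriminant of x^3 + (6)*x^2 + (8)*x + (-2): Δ = 148. Since Δ is not a rational square, the Galois group is not contained in A_3; it must be the full S_3 (irreducibility of the cubic rules out anything smaller).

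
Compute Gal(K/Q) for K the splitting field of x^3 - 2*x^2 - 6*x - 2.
Gal(K/Q) = S_3 (symmetric group of order 6)

Compute the discriminant of x^3 + (-2)*x^2 + (-6)*x + (-2): Δ = 404. Since Δ is not a rational square, the Galois group is not contained in A_3; it must be the full S_3 (irreducibility of the cubic rules out anything smaller).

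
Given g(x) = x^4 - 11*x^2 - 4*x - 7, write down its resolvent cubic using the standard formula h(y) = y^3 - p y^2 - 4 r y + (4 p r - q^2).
h(y) = y^3 + 11*y^2 + 28*y + 292

Identify coefficients: p = -11, q = -4, r = -7.
Plug into h(y) = y^3 - p y^2 - 4 r y + (4 p r - q^2):
  h(y) = y^3 - (-11) y^2 - 4*(-7) y + (4*(-11)*(-7) - (-4)^2)
       = y^3 + (11) y^2 + (28) y + (292).
Simplifying: h(y) = y^3 + 11*y^2 + 28*y + 292.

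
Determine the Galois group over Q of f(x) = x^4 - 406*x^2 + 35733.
Gal(K/Q) = V_4 (Klein four-group, Z/2Z × Z/2Z)

f factors as (x^2 - 129)(x^2 - 277), so the splitting field is K = Q(sqrt(129), sqrt(277)). The elements 129, 277, 35733 are all non-squares in Q, so sqrt(129) and sqrt(277) generate independent quadratic extensions. Thus [K:Q] = 4 and Gal(K/Q) is generated by the two order-2 automorphisms sqrt(129) ↦ -sqrt(129) and sqrt(277) ↦ -sqrt(277), giving V_4.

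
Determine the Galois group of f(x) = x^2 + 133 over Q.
Gal(K/Q) = Z/2Z (cyclic of order 2)

x^2 + 133 is irreducible over Q since -133 is not a rational square. The splitting field Q(sqrt(-133)) has degree 2 over Q, and its unique nontrivial automorphism is sqrt(-133) ↦ -sqrt(-133). Hence Gal(Q(sqrt(-133))/Q) = Z/2Z.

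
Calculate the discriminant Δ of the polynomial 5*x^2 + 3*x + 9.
Δ = -171

For a quadratic a x^2 + b x + c the discriminant is Δ = b^2 - 4ac = (3)^2 - 4*(5)*(9) = 9 - (180) = -171.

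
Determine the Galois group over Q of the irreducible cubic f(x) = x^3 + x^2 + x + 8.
Gal(K/Q) = S_3 (symmetric group of order 6)

Compute the discriminant of x^3 + (1)*x^2 + (1)*x + (8): Δ = -1619. Since Δ is not a rational square, the Galois group is not contained in A_3; it must be the full S_3 (irreducibility of the cubic rules out anything smaller).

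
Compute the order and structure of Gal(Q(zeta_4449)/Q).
|Gal(Q(zeta_4449)/Q)| = phi(4449) = 2964; group ≅ (Z/4449Z)^* ≅ Z/2Z × Z/1482Z

The n-th cyclotomic polynomial Φ_4449(x) is the minimal polynomial of zeta_4449 over Q and has degree phi(4449) = 2964. So Q(zeta_4449) is a degree-2964 Galois extension with Galois group (Z/4449Z)^*. By CRT, (Z/4449Z)^* ≅ (Z/3Z)^* × (Z/1483Z)^*. Each prime-power unit group is (Z/3Z)^* ≅ Z/2Z; (Z/1483Z)^* ≅ Z/1482Z. Hence Gal(Q(zeta_4449)/Q) ≅ Z/2Z × Z/1482Z.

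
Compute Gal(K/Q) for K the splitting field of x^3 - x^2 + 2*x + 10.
Gal(K/Q) = S_3 (symmetric group of order 6)

Compute the discriminant of x^3 + (-1)*x^2 + (2)*x + (10): Δ = -3048. Since Δ is not a rational square, the Galois group is not contained in A_3; it must be the full S_3 (irreducibility of the cubic rules out anything smaller).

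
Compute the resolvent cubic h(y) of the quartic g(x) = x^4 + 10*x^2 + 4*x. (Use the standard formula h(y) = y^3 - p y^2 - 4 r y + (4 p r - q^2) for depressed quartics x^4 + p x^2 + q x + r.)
h(y) = y^3 - 10*y^2 - 16

Identify coefficients: p = 10, q = 4, r = 0.
Plug into h(y) = y^3 - p y^2 - 4 r y + (4 p r - q^2):
  h(y) = y^3 - (10) y^2 - 4*(0) y + (4*(10)*(0) - (4)^2)
       = y^3 + (-10) y^2 + (0) y + (-16).
Simplifying: h(y) = y^3 - 10*y^2 - 16.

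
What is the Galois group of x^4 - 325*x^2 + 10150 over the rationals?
Gal(K/Q) = V_4 (Klein four-group, Z/2Z × Z/2Z)

f factors as (x^2 - 35)(x^2 - 290), so the splitting field is K = Q(sqrt(35), sqrt(290)). The elements 35, 290, 10150 are all non-squares in Q, so sqrt(35) and sqrt(290) generate independent quadratic extensions. Thus [K:Q] = 4 and Gal(K/Q) is generated by the two order-2 automorphisms sqrt(35) ↦ -sqrt(35) and sqrt(290) ↦ -sqrt(290), giving V_4.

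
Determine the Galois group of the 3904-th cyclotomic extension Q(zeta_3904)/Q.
|Gal(Q(zeta_3904)/Q)| = phi(3904) = 1920; group ≅ (Z/3904Z)^* ≅ Z/2Z × Z/16Z × Z/60Z

The n-th cyclotomic polynomial Φ_3904(x) is the minimal polynomial of zeta_3904 over Q and has degree phi(3904) = 1920. So Q(zeta_3904) is a degree-1920 Galois extension with Galois group (Z/3904Z)^*. By CRT, (Z/3904Z)^* ≅ (Z/64Z)^* × (Z/61Z)^*. Each prime-power unit group is (Z/64Z)^* ≅ Z/2Z × Z/16Z; (Z/61Z)^* ≅ Z/60Z. Hence Gal(Q(zeta_3904)/Q) ≅ Z/2Z × Z/16Z × Z/60Z.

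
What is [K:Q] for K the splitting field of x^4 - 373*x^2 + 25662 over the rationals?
[K:Q] = 4

f factors as (x^2 - 91)(x^2 - 282); the splitting field is K = Q(sqrt(91), sqrt(282)). Since 91, 282, and 25662 are all non-squares in Q, the three subfields Q(sqrt(91)), Q(sqrt(282)), Q(sqrt(25662)) are distinct degree-2 extensions, so [K:Q] = 4 (Klein four Galois group).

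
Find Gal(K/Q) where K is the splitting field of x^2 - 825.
Gal(K/Q) = Z/2Z (cyclic of order 2)

x^2 - 825 is irreducible over Q since 825 is not a rational square. The splitting field Q(sqrt(825)) has degree 2 over Q, and its unique nontrivial automorphism is sqrt(825) ↦ -sqrt(825). Hence Gal(Q(sqrt(825))/Q) = Z/2Z.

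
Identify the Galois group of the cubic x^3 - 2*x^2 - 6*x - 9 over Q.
Gal(K/Q) = S_3 (symmetric group of order 6)

Compute the discriminant of x^3 + (-2)*x^2 + (-6)*x + (-9): Δ = -3411. Since Δ is not a rational square, the Galois group is not contained in A_3; it must be the full S_3 (irreducibility of the cubic rules out anything smaller).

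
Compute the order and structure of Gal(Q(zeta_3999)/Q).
|Gal(Q(zeta_3999)/Q)| = phi(3999) = 2520; group ≅ (Z/3999Z)^* ≅ Z/2Z × Z/30Z × Z/42Z

The n-th cyclotomic polynomial Φ_3999(x) is the minimal polynomial of zeta_3999 over Q and has degree phi(3999) = 2520. So Q(zeta_3999) is a degree-2520 Galois extension with Galois group (Z/3999Z)^*. By CRT, (Z/3999Z)^* ≅ (Z/3Z)^* × (Z/31Z)^* × (Z/43Z)^*. Each prime-power unit group is (Z/3Z)^* ≅ Z/2Z; (Z/31Z)^* ≅ Z/30Z; (Z/43Z)^* ≅ Z/42Z. Hence Gal(Q(zeta_3999)/Q) ≅ Z/2Z × Z/30Z × Z/42Z.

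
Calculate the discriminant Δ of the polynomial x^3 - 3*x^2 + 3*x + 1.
Δ = -108

For x^3 + a x^2 + b x + c the discriminant is Δ = 18 a b c - 4 a^3 c + a^2 b^2 - 4 b^3 - 27 c^2.
Plug a = -3, b = 3, c = 1:
  18*(-3)*(3)*(1) - 4*(-3)^3*(1) + (-3)^2*(3)^2 - 4*(3)^3 - 27*(1)^2
  = -162 + (108) + 81 + (-108) + (-27)
  = -108.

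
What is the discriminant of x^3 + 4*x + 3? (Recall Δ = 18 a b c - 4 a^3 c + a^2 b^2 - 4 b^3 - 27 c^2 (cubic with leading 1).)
Δ = -499

For x^3 + a x^2 + b x + c the discriminant is Δ = 18 a b c - 4 a^3 c + a^2 b^2 - 4 b^3 - 27 c^2.
Plug a = 0, b = 4, c = 3:
  18*(0)*(4)*(3) - 4*(0)^3*(3) + (0)^2*(4)^2 - 4*(4)^3 - 27*(3)^2
  = 0 + (0) + 0 + (-256) + (-243)
  = -499.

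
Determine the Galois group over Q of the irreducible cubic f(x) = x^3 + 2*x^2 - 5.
Gal(K/Q) = S_3 (symmetric group of order 6)

Compute the discriminant of x^3 + (2)*x^2 + (0)*x + (-5): Δ = -515. Since Δ is not a rational square, the Galois group is not contained in A_3; it must be the full S_3 (irreducibility of the cubic rules out anything smaller).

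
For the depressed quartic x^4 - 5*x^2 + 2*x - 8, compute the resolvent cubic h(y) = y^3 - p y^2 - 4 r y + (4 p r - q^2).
h(y) = y^3 + 5*y^2 + 32*y + 156

Identify coefficients: p = -5, q = 2, r = -8.
Plug into h(y) = y^3 - p y^2 - 4 r y + (4 p r - q^2):
  h(y) = y^3 - (-5) y^2 - 4*(-8) y + (4*(-5)*(-8) - (2)^2)
       = y^3 + (5) y^2 + (32) y + (156).
Simplifying: h(y) = y^3 + 5*y^2 + 32*y + 156.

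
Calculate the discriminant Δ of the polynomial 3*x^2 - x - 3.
Δ = 37

For a quadratic a x^2 + b x + c the discriminant is Δ = b^2 - 4ac = (-1)^2 - 4*(3)*(-3) = 1 - (-36) = 37.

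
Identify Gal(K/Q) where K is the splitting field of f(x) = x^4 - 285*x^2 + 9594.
Gal(K/Q) = V_4 (Klein four-group, Z/2Z × Z/2Z)

f factors as (x^2 - 246)(x^2 - 39), so the splitting field is K = Q(sqrt(246), sqrt(39)). The elements 246, 39, 9594 are all non-squares in Q, so sqrt(246) and sqrt(39) generate independent quadratic extensions. Thus [K:Q] = 4 and Gal(K/Q) is generated by the two order-2 automorphisms sqrt(246) ↦ -sqrt(246) and sqrt(39) ↦ -sqrt(39), giving V_4.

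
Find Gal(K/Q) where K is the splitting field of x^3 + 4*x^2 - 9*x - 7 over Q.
Gal(K/Q) = S_3 (symmetric group of order 6)

Compute the discriminant of x^3 + (4)*x^2 + (-9)*x + (-7): Δ = 9217. Since Δ is not a rational square, the Galois group is not contained in A_3; it must be the full S_3 (irreducibility of the cubic rules out anything smaller).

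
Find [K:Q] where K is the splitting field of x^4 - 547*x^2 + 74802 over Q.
[K:Q] = 4

f factors as (x^2 - 273)(x^2 - 274); the splitting field is K = Q(sqrt(273), sqrt(274)). Since 273, 274, and 74802 are all non-squares in Q, the three subfields Q(sqrt(273)), Q(sqrt(274)), Q(sqrt(74802)) are distinct degree-2 extensions, so [K:Q] = 4 (Klein four Galois group).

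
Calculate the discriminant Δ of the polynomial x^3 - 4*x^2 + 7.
Δ = 469

For x^3 + a x^2 + b x + c the discriminant is Δ = 18 a b c - 4 a^3 c + a^2 b^2 - 4 b^3 - 27 c^2.
Plug a = -4, b = 0, c = 7:
  18*(-4)*(0)*(7) - 4*(-4)^3*(7) + (-4)^2*(0)^2 - 4*(0)^3 - 27*(7)^2
  = 0 + (1792) + 0 + (0) + (-1323)
  = 469.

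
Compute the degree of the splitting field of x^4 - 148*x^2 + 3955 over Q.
[K:Q] = 4

f factors as (x^2 - 113)(x^2 - 35); the splitting field is K = Q(sqrt(113), sqrt(35)). Since 113, 35, and 3955 are all non-squares in Q, the three subfields Q(sqrt(113)), Q(sqrt(35)), Q(sqrt(3955)) are distinct degree-2 extensions, so [K:Q] = 4 (Klein four Galois group).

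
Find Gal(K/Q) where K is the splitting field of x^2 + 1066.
Gal(K/Q) = Z/2Z (cyclic of order 2)

x^2 + 1066 is irreducible over Q since -1066 is not a rational square. The splitting field Q(sqrt(-1066)) has degree 2 over Q, and its unique nontrivial automorphism is sqrt(-1066) ↦ -sqrt(-1066). Hence Gal(Q(sqrt(-1066))/Q) = Z/2Z.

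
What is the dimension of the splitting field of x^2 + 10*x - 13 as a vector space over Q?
[K:Q] = 2

The discriminant of x^2 + (10)*x + (-13) is b^2 - 4c = 100 - (-52) = 152. Since 152 is not a perfect square in Q, the polynomial is irreducible over Q. Its two roots generate a degree-2 extension, so [K:Q] = 2.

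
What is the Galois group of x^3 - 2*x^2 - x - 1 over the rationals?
Gal(K/Q) = S_3 (symmetric group of order 6)

Compute the discriminant of x^3 + (-2)*x^2 + (-1)*x + (-1): Δ = -87. Since Δ is not a rational square, the Galois group is not contained in A_3; it must be the full S_3 (irreducibility of the cubic rules out anything smaller).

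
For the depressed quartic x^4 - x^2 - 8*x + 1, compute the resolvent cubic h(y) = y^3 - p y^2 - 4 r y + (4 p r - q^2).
h(y) = y^3 + y^2 - 4*y - 68

Identify coefficients: p = -1, q = -8, r = 1.
Plug into h(y) = y^3 - p y^2 - 4 r y + (4 p r - q^2):
  h(y) = y^3 - (-1) y^2 - 4*(1) y + (4*(-1)*(1) - (-8)^2)
       = y^3 + (1) y^2 + (-4) y + (-68).
Simplifying: h(y) = y^3 + y^2 - 4*y - 68.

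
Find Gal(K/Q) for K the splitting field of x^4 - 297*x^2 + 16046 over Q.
Gal(K/Q) = V_4 (Klein four-group, Z/2Z × Z/2Z)

f factors as (x^2 - 226)(x^2 - 71), so the splitting field is K = Q(sqrt(226), sqrt(71)). The elements 226, 71, 16046 are all non-squares in Q, so sqrt(226) and sqrt(71) generate independent quadratic extensions. Thus [K:Q] = 4 and Gal(K/Q) is generated by the two order-2 automorphisms sqrt(226) ↦ -sqrt(226) and sqrt(71) ↦ -sqrt(71), giving V_4.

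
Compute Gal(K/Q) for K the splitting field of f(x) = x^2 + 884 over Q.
Gal(K/Q) = Z/2Z (cyclic of order 2)

x^2 + 884 is irreducible over Q since -884 is not a rational square. The splitting field Q(sqrt(-884)) has degree 2 over Q, and its unique nontrivial automorphism is sqrt(-884) ↦ -sqrt(-884). Hence Gal(Q(sqrt(-884))/Q) = Z/2Z.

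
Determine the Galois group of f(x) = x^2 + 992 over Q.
Gal(K/Q) = Z/2Z (cyclic of order 2)

x^2 + 992 is irreducible over Q since -992 is not a rational square. The splitting field Q(sqrt(-992)) has degree 2 over Q, and its unique nontrivial automorphism is sqrt(-992) ↦ -sqrt(-992). Hence Gal(Q(sqrt(-992))/Q) = Z/2Z.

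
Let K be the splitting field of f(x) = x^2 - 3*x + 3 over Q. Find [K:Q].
[K:Q] = 2

The discriminant of x^2 + (-3)*x + (3) is b^2 - 4c = 9 - (12) = -3. Since -3 is not a perfect square in Q, the polynomial is irreducible over Q. Its two roots generate a degree-2 extension, so [K:Q] = 2.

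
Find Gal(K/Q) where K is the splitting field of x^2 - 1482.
Gal(K/Q) = Z/2Z (cyclic of order 2)

x^2 - 1482 is irreducible over Q since 1482 is not a rational square. The splitting field Q(sqrt(1482)) has degree 2 over Q, and its unique nontrivial automorphism is sqrt(1482) ↦ -sqrt(1482). Hence Gal(Q(sqrt(1482))/Q) = Z/2Z.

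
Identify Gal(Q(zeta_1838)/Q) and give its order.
|Gal(Q(zeta_1838)/Q)| = phi(1838) = 918; group ≅ (Z/1838Z)^* ≅ Z/918Z

The n-th cyclotomic polynomial Φ_1838(x) is the minimal polynomial of zeta_1838 over Q and has degree phi(1838) = 918. So Q(zeta_1838) is a degree-918 Galois extension with Galois group (Z/1838Z)^*. By CRT, (Z/1838Z)^* ≅ (Z/2Z)^* × (Z/919Z)^*. Each prime-power unit group is (Z/2Z)^* ≅ trivial group (order 1); (Z/919Z)^* ≅ Z/918Z. Hence Gal(Q(zeta_1838)/Q) ≅ Z/918Z.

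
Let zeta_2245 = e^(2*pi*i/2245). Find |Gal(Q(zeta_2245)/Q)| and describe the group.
|Gal(Q(zeta_2245)/Q)| = phi(2245) = 1792; group ≅ (Z/2245Z)^* ≅ Z/4Z × Z/448Z

The n-th cyclotomic polynomial Φ_2245(x) is the minimal polynomial of zeta_2245 over Q and has degree phi(2245) = 1792. So Q(zeta_2245) is a degree-1792 Galois extension with Galois group (Z/2245Z)^*. By CRT, (Z/2245Z)^* ≅ (Z/5Z)^* × (Z/449Z)^*. Each prime-power unit group is (Z/5Z)^* ≅ Z/4Z; (Z/449Z)^* ≅ Z/448Z. Hence Gal(Q(zeta_2245)/Q) ≅ Z/4Z × Z/448Z.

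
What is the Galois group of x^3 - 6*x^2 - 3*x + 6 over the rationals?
Gal(K/Q) = S_3 (symmetric group of order 6)

Compute the discriminant of x^3 + (-6)*x^2 + (-3)*x + (6): Δ = 6588. Since Δ is not a rational square, the Galois group is not contained in A_3; it must be the full S_3 (irreducibility of the cubic rules out anything smaller).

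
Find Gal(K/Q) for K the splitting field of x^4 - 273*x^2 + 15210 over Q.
Gal(K/Q) = V_4 (Klein four-group, Z/2Z × Z/2Z)

f factors as (x^2 - 78)(x^2 - 195), so the splitting field is K = Q(sqrt(78), sqrt(195)). The elements 78, 195, 15210 are all non-squares in Q, so sqrt(78) and sqrt(195) generate independent quadratic extensions. Thus [K:Q] = 4 and Gal(K/Q) is generated by the two order-2 automorphisms sqrt(78) ↦ -sqrt(78) and sqrt(195) ↦ -sqrt(195), giving V_4.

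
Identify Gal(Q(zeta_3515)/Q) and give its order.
|Gal(Q(zeta_3515)/Q)| = phi(3515) = 2592; group ≅ (Z/3515Z)^* ≅ Z/4Z × Z/18Z × Z/36Z

The n-th cyclotomic polynomial Φ_3515(x) is the minimal polynomial of zeta_3515 over Q and has degree phi(3515) = 2592. So Q(zeta_3515) is a degree-2592 Galois extension with Galois group (Z/3515Z)^*. By CRT, (Z/3515Z)^* ≅ (Z/5Z)^* × (Z/19Z)^* × (Z/37Z)^*. Each prime-power unit group is (Z/5Z)^* ≅ Z/4Z; (Z/19Z)^* ≅ Z/18Z; (Z/37Z)^* ≅ Z/36Z. Hence Gal(Q(zeta_3515)/Q) ≅ Z/4Z × Z/18Z × Z/36Z.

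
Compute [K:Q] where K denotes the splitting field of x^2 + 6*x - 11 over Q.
[K:Q] = 2

The discriminant of x^2 + (6)*x + (-11) is b^2 - 4c = 36 - (-44) = 80. Since 80 is not a perfect square in Q, the polynomial is irreducible over Q. Its two roots generate a degree-2 extension, so [K:Q] = 2.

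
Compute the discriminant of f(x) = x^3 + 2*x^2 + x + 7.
Δ = -1295

For x^3 + a x^2 + b x + c the discriminant is Δ = 18 a b c - 4 a^3 c + a^2 b^2 - 4 b^3 - 27 c^2.
Plug a = 2, b = 1, c = 7:
  18*(2)*(1)*(7) - 4*(2)^3*(7) + (2)^2*(1)^2 - 4*(1)^3 - 27*(7)^2
  = 252 + (-224) + 4 + (-4) + (-1323)
  = -1295.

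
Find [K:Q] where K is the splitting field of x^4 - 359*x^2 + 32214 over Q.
[K:Q] = 4

f factors as (x^2 - 177)(x^2 - 182); the splitting field is K = Q(sqrt(177), sqrt(182)). Since 177, 182, and 32214 are all non-squares in Q, the three subfields Q(sqrt(177)), Q(sqrt(182)), Q(sqrt(32214)) are distinct degree-2 extensions, so [K:Q] = 4 (Klein four Galois group).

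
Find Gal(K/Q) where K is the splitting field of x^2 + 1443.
Gal(K/Q) = Z/2Z (cyclic of order 2)

x^2 + 1443 is irreducible over Q since -1443 is not a rational square. The splitting field Q(sqrt(-1443)) has degree 2 over Q, and its unique nontrivial automorphism is sqrt(-1443) ↦ -sqrt(-1443). Hence Gal(Q(sqrt(-1443))/Q) = Z/2Z.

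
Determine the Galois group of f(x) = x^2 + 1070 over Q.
Gal(K/Q) = Z/2Z (cyclic of order 2)

x^2 + 1070 is irreducible over Q since -1070 is not a rational square. The splitting field Q(sqrt(-1070)) has degree 2 over Q, and its unique nontrivial automorphism is sqrt(-1070) ↦ -sqrt(-1070). Hence Gal(Q(sqrt(-1070))/Q) = Z/2Z.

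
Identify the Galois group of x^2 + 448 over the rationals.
Gal(K/Q) = Z/2Z (cyclic of order 2)

x^2 + 448 is irreducible over Q since -448 is not a rational square. The splitting field Q(sqrt(-448)) has degree 2 over Q, and its unique nontrivial automorphism is sqrt(-448) ↦ -sqrt(-448). Hence Gal(Q(sqrt(-448))/Q) = Z/2Z.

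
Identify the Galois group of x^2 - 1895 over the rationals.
Gal(K/Q) = Z/2Z (cyclic of order 2)

x^2 - 1895 is irreducible over Q since 1895 is not a rational square. The splitting field Q(sqrt(1895)) has degree 2 over Q, and its unique nontrivial automorphism is sqrt(1895) ↦ -sqrt(1895). Hence Gal(Q(sqrt(1895))/Q) = Z/2Z.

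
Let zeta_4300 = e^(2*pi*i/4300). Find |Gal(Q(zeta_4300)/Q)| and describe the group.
|Gal(Q(zeta_4300)/Q)| = phi(4300) = 1680; group ≅ (Z/4300Z)^* ≅ Z/2Z × Z/20Z × Z/42Z

The n-th cyclotomic polynomial Φ_4300(x) is the minimal polynomial of zeta_4300 over Q and has degree phi(4300) = 1680. So Q(zeta_4300) is a degree-1680 Galois extension with Galois group (Z/4300Z)^*. By CRT, (Z/4300Z)^* ≅ (Z/4Z)^* × (Z/25Z)^* × (Z/43Z)^*. Each prime-power unit group is (Z/4Z)^* ≅ Z/2Z; (Z/25Z)^* ≅ Z/20Z; (Z/43Z)^* ≅ Z/42Z. Hence Gal(Q(zeta_4300)/Q) ≅ Z/2Z × Z/20Z × Z/42Z.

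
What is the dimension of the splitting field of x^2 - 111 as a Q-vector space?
[K:Q] = 2

The polynomial x^2 - 111 is irreducible over Q since 111 is not a perfect square. Its splitting field is Q(sqrt(111)), which has degree 2 over Q.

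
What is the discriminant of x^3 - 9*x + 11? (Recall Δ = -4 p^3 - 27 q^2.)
Δ = -351

For a depressed cubic x^3 + p x + q the discriminant is Δ = -4 p^3 - 27 q^2 = -4*(-9)^3 - 27*(11)^2 = 2916 - 3267 = -351.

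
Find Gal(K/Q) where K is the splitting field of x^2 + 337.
Gal(K/Q) = Z/2Z (cyclic of order 2)

x^2 + 337 is irreducible over Q since -337 is not a rational square. The splitting field Q(sqrt(-337)) has degree 2 over Q, and its unique nontrivial automorphism is sqrt(-337) ↦ -sqrt(-337). Hence Gal(Q(sqrt(-337))/Q) = Z/2Z.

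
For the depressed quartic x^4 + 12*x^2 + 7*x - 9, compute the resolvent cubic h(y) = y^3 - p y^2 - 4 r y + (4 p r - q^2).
h(y) = y^3 - 12*y^2 + 36*y - 481

Identify coefficients: p = 12, q = 7, r = -9.
Plug into h(y) = y^3 - p y^2 - 4 r y + (4 p r - q^2):
  h(y) = y^3 - (12) y^2 - 4*(-9) y + (4*(12)*(-9) - (7)^2)
       = y^3 + (-12) y^2 + (36) y + (-481).
Simplifying: h(y) = y^3 - 12*y^2 + 36*y - 481.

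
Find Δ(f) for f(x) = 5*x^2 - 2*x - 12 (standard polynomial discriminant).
Δ = 244

For a quadratic a x^2 + b x + c the discriminant is Δ = b^2 - 4ac = (-2)^2 - 4*(5)*(-12) = 4 - (-240) = 244.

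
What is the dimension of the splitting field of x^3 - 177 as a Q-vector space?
[K:Q] = 6

x^3 - 177 has one real root r = 177^(1/3) and two complex roots r*zeta_3, r*zeta_3^2 where zeta_3 = e^(2*pi*i/3). The splitting field is Q(r, zeta_3). [Q(r):Q] = 3 and [Q(zeta_3):Q] = 2 with gcd = 1, so [Q(r, zeta_3):Q] = 3 * 2 = 6.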